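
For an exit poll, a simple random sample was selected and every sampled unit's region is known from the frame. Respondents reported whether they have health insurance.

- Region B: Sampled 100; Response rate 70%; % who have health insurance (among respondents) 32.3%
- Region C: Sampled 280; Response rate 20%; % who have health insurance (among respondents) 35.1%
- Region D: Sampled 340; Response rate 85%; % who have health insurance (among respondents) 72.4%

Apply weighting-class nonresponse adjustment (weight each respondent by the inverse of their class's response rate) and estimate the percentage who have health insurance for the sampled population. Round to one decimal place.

Inverse-response-rate weighting restores each class to its sampled count, so class totals weight by n_sampled:
  Region B: 100 × 32.3 = 3230
  Region C: 280 × 35.1 = 9828
  Region D: 340 × 72.4 = 24616
Adjusted estimate = 37,674 / 720 = 52.325 → 52.3%.

52.3%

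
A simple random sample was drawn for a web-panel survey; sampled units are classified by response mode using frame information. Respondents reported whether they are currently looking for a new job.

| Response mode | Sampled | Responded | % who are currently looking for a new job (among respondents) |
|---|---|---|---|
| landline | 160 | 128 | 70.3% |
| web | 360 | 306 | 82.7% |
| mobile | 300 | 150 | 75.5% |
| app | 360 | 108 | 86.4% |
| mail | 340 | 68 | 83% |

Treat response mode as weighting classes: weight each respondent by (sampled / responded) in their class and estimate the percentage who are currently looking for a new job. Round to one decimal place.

80.9%

Class response rates: landline 128/160 = 80%, web 306/360 = 85%, mobile 150/300 = 50%, app 108/360 = 30%, mail 68/340 = 20%.
Each respondent's weight = sampled/responded in their class; summing within a class gives n_sampled, so:
  landline: 160 × 70.3 = 11,248
  web: 360 × 82.7 = 29,772
  mobile: 300 × 75.5 = 22,650
  app: 360 × 86.4 = 31104
  mail: 340 × 83 = 28,220
Adjusted estimate = 122,994 / 1,520 = 80.9171 → 80.9%.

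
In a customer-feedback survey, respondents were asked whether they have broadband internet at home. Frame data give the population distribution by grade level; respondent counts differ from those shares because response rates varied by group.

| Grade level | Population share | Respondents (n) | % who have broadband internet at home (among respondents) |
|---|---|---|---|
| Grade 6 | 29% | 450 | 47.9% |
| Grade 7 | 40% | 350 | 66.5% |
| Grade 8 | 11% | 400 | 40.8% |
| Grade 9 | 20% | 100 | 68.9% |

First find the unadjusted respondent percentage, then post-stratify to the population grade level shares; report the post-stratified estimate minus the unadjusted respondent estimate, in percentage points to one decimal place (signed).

+6.4 percentage points

Unadjusted (pooled respondent) estimate weights by respondent counts:
  (450/1300)×47.9 + (350/1300)×66.5 + (400/1300)×40.8 + (100/1300)×68.9 = 52.3385%
Post-stratified estimate weights by population shares:
  0.29×47.9 + 0.4×66.5 + 0.11×40.8 + 0.2×68.9 = 58.759%
Difference = 58.759 − 52.3385 = 6.4205 pp.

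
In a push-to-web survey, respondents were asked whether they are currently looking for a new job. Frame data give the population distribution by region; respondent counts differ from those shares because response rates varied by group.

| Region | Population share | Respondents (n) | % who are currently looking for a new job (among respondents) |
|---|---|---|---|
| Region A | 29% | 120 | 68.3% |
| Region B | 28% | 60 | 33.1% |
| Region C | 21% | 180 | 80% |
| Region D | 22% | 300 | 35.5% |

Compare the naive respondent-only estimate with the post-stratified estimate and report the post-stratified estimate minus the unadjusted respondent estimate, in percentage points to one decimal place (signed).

+0.3 percentage points

Unadjusted (pooled respondent) estimate weights by respondent counts:
  (120/660)×68.3 + (60/660)×33.1 + (180/660)×80 + (300/660)×35.5 = 53.3818%
Reweighting by population region shares:
  0.29×68.3 + 0.28×33.1 + 0.21×80 + 0.22×35.5 = 53.685%
Difference = 53.685 − 53.3818 = 0.3032 pp.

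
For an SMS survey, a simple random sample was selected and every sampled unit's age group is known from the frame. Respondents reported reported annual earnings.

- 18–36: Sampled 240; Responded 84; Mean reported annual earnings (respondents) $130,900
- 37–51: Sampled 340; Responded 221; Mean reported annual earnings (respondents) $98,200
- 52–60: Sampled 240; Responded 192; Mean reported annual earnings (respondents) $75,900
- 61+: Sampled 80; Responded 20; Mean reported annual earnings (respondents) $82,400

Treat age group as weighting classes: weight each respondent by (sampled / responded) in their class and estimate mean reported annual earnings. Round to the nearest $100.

Response rates by class: 18–36 84/240 = 35%, 37–51 221/340 = 65%, 52–60 192/240 = 80%, 61+ 20/80 = 25%.
Weighting each respondent by the inverse class response rate inflates each class back to its sampled size, so the class weight is n_sampled:
  18–36: 240 × 130,900 = 31,416,000
  37–51: 340 × 98,200 = 33,388,000
  52–60: 240 × 75,900 = 18,216,000
  61+: 80 × 82,400 = 6,592,000
Adjusted estimate = 89,612,000 / 900 = 99568.9 → $99,600.

$99,600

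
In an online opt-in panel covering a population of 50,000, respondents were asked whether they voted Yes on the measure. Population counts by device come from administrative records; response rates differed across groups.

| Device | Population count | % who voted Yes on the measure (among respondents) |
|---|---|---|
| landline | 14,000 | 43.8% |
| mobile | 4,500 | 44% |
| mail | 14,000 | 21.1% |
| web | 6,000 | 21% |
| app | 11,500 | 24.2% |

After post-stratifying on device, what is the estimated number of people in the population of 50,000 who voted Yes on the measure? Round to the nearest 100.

Each cell contributes its population count × the respondent rate:
  landline: 14,000 × 43.8% = 6132
  mobile: 4,500 × 44% = 1980
  mail: 14,000 × 21.1% = 2954
  web: 6,000 × 21% = 1260
  app: 11,500 × 24.2% = 2783
Estimated total = 15,109 → 15,100.

15,100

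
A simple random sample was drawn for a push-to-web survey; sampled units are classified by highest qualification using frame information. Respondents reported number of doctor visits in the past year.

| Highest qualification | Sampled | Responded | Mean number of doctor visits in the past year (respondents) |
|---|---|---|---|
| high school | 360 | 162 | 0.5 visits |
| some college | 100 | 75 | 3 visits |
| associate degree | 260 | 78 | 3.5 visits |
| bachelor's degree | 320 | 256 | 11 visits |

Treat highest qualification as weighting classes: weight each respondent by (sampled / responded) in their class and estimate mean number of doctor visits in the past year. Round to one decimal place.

Response rates by class: high school 162/360 = 45%, some college 75/100 = 75%, associate degree 78/260 = 30%, bachelor's degree 256/320 = 80%.
Inverse-response-rate weighting restores each class to its sampled count, so class totals weight by n_sampled:
  high school: 360 × 0.5 = 180
  some college: 100 × 3 = 300
  associate degree: 260 × 3.5 = 910
  bachelor's degree: 320 × 11 = 3520
Adjusted estimate = 4910 / 1,040 = 4.72115 → 4.7.

4.7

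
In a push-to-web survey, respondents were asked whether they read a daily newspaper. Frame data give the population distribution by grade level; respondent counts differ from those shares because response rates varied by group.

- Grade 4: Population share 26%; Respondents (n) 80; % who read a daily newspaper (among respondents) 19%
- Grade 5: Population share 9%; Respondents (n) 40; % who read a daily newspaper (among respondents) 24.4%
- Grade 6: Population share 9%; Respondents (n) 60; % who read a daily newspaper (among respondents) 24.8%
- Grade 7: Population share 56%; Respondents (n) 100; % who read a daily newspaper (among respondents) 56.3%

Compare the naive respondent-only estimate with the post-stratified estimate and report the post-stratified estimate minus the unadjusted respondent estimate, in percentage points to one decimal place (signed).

+6.6 percentage points

Naive respondent-only estimate (weights = respondent counts):
  (80/280)×19 + (40/280)×24.4 + (60/280)×24.8 + (100/280)×56.3 = 34.3357%
Post-stratifying to population shares instead:
  0.26×19 + 0.09×24.4 + 0.09×24.8 + 0.56×56.3 = 40.896%
Difference = 40.896 − 34.3357 = 6.5603 pp.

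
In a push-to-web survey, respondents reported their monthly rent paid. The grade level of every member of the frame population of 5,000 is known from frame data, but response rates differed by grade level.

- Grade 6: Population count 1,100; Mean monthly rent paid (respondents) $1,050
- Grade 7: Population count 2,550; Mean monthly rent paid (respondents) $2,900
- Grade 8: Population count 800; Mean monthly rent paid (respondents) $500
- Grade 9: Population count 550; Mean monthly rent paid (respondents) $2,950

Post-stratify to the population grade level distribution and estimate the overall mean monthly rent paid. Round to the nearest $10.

Post-stratification weights by population share, not respondent share:
  Grade 6: (1,100/5,000) × 1050 = 231
  Grade 7: (2,550/5,000) × 2900 = 1479
  Grade 8: (800/5,000) × 500 = 80
  Grade 9: (550/5,000) × 2950 = 324.5
Post-stratified estimate = 2114.5 → $2,110.

$2,110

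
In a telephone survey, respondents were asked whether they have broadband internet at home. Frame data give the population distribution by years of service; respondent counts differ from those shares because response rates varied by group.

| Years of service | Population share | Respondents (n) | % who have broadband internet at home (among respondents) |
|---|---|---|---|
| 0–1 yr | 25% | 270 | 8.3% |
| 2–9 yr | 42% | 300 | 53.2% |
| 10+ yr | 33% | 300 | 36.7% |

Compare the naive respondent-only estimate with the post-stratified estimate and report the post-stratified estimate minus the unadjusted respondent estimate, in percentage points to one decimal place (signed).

Without adjustment, the pooled respondent share is:
  (270/870)×8.3 + (300/870)×53.2 + (300/870)×36.7 = 33.5759%
Post-stratifying to population shares instead:
  0.25×8.3 + 0.42×53.2 + 0.33×36.7 = 36.53%
Difference = 36.53 − 33.5759 = 2.9541 pp.

+3.0 percentage points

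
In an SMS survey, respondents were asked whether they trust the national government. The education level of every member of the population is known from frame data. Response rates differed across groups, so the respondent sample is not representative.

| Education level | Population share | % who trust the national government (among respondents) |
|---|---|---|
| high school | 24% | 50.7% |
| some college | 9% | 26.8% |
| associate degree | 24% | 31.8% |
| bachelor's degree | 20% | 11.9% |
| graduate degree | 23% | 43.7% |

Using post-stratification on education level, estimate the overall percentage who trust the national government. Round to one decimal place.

34.6%

Reweight to the known education level distribution:
  high school: 0.24 × 50.7 = 12.168
  some college: 0.09 × 26.8 = 2.412
  associate degree: 0.24 × 31.8 = 7.632
  bachelor's degree: 0.2 × 11.9 = 2.38
  graduate degree: 0.23 × 43.7 = 10.051
Post-stratified estimate = 34.643 → 34.6%.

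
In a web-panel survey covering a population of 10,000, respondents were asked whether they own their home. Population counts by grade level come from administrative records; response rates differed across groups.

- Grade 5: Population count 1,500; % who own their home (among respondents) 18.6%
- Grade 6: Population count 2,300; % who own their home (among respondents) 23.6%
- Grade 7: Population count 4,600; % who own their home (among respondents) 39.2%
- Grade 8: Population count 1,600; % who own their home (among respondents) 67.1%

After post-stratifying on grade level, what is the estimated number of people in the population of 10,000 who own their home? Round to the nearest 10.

Estimated count per cell = population count × respondent percentage:
  Grade 5: 1,500 × 18.6% = 279
  Grade 6: 2,300 × 23.6% = 542.8
  Grade 7: 4,600 × 39.2% = 1803.2
  Grade 8: 1,600 × 67.1% = 1073.6
Estimated total = 3698.6 → 3,700.

3,700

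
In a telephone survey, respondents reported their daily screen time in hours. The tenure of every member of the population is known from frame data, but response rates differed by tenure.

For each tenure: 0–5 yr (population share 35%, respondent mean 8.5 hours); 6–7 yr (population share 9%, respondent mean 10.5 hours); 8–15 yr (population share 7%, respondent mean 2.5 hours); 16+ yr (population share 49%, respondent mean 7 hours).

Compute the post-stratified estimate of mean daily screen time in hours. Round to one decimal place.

7.5

Reweight to the known tenure distribution:
  0–5 yr: 0.35 × 8.5 = 2.975
  6–7 yr: 0.09 × 10.5 = 0.945
  8–15 yr: 0.07 × 2.5 = 0.175
  16+ yr: 0.49 × 7 = 3.43
Post-stratified estimate = 7.525 → 7.5.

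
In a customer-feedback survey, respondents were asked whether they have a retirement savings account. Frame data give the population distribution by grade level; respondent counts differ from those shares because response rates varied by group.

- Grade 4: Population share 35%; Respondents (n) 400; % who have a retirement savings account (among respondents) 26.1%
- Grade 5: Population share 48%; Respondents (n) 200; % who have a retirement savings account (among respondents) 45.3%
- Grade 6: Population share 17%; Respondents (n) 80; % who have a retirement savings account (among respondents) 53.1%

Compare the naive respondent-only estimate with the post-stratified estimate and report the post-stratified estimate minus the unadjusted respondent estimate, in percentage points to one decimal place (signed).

+5.0 percentage points

Unadjusted (pooled respondent) estimate weights by respondent counts:
  (400/680)×26.1 + (200/680)×45.3 + (80/680)×53.1 = 34.9235%
Reweighting by population grade level shares:
  0.35×26.1 + 0.48×45.3 + 0.17×53.1 = 39.906%
Difference = 39.906 − 34.9235 = 4.9825 pp.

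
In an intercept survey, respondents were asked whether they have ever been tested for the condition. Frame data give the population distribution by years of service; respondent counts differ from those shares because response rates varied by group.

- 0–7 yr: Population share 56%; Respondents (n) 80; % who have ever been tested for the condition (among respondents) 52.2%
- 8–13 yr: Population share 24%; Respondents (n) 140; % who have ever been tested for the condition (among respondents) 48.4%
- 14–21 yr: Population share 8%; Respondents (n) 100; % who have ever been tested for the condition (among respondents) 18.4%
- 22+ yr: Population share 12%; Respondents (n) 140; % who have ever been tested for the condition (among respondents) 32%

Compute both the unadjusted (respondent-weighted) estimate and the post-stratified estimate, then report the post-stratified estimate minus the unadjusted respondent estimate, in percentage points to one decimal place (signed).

Without adjustment, the pooled respondent share is:
  (80/460)×52.2 + (140/460)×48.4 + (100/460)×18.4 + (140/460)×32 = 37.5478%
Post-stratified estimate weights by population shares:
  0.56×52.2 + 0.24×48.4 + 0.08×18.4 + 0.12×32 = 46.16%
Difference = 46.16 − 37.5478 = 8.6122 pp.

+8.6 percentage points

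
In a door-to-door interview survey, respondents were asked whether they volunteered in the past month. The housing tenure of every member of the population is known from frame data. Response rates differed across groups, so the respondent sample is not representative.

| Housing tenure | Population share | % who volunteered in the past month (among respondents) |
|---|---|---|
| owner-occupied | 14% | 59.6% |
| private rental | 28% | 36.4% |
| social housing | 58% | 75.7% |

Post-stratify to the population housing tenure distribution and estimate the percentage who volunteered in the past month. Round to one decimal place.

Reweight to the known housing tenure distribution:
  owner-occupied: 0.14 × 59.6 = 8.344
  private rental: 0.28 × 36.4 = 10.192
  social housing: 0.58 × 75.7 = 43.906
Post-stratified estimate = 62.442 → 62.4%.

62.4%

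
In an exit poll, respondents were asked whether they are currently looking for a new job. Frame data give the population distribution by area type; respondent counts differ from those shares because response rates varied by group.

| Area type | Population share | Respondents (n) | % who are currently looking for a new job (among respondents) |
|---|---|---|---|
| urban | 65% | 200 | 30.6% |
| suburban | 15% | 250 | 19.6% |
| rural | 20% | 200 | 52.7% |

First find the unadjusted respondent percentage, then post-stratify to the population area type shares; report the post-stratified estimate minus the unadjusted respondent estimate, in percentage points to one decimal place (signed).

Unadjusted (pooled respondent) estimate weights by respondent counts:
  (200/650)×30.6 + (250/650)×19.6 + (200/650)×52.7 = 33.1692%
Post-stratified estimate weights by population shares:
  0.65×30.6 + 0.15×19.6 + 0.2×52.7 = 33.37%
Difference = 33.37 − 33.1692 = 0.2008 pp.

+0.2 percentage points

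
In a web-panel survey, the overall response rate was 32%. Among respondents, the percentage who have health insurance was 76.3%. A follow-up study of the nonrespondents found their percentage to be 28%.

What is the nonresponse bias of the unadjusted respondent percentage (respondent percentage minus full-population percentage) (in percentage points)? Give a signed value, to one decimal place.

Nonresponse fraction = 1 − 0.32 = 0.68.
Bias = (nonresponse fraction) × (respondent percentage − nonrespondent percentage)
     = 0.68 × (76.3 − 28) = 0.68 × 48.3 = 32.844.

+32.8 percentage points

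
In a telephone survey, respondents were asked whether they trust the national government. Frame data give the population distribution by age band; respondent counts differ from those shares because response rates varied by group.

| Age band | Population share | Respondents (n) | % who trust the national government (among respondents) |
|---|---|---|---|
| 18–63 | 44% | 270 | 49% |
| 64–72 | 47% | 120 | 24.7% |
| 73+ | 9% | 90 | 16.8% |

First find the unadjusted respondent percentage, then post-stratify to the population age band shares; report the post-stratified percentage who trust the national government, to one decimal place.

34.7%

Naive respondent-only estimate (weights = respondent counts):
  (270/480)×49 + (120/480)×24.7 + (90/480)×16.8 = 36.8875%
Post-stratified estimate weights by population shares:
  0.44×49 + 0.47×24.7 + 0.09×16.8 = 34.681%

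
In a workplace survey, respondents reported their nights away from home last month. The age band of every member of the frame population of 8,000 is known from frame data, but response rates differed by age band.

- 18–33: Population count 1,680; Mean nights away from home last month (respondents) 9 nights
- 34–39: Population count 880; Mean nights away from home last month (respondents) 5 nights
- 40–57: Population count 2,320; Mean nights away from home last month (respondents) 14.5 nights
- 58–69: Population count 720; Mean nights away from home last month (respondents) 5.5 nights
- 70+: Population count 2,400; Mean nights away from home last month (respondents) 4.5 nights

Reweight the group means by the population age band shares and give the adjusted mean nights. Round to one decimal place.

8.5

Post-stratification weights by population share, not respondent share:
  18–33: (1,680/8,000) × 9 = 1.89
  34–39: (880/8,000) × 5 = 0.55
  40–57: (2,320/8,000) × 14.5 = 4.205
  58–69: (720/8,000) × 5.5 = 0.495
  70+: (2,400/8,000) × 4.5 = 1.35
Post-stratified estimate = 8.49 → 8.5.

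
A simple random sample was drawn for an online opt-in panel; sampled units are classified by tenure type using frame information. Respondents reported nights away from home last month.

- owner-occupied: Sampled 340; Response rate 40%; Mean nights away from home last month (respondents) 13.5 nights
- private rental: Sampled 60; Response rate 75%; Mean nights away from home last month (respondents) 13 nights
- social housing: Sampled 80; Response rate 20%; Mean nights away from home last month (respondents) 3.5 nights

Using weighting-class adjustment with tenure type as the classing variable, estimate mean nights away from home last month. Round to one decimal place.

Weighting each respondent by the inverse class response rate inflates each class back to its sampled size, so the class weight is n_sampled:
  owner-occupied: 340 × 13.5 = 4590
  private rental: 60 × 13 = 780
  social housing: 80 × 3.5 = 280
Adjusted estimate = 5650 / 480 = 11.7708 → 11.8.

11.8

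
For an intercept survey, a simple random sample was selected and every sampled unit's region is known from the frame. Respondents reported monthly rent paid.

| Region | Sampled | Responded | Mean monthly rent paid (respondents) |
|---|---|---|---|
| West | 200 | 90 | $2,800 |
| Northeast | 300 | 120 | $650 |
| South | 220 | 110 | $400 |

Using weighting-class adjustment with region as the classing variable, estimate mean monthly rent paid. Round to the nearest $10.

Class response rates: West 90/200 = 45%, Northeast 120/300 = 40%, South 110/220 = 50%.
Weighting each respondent by the inverse class response rate inflates each class back to its sampled size, so the class weight is n_sampled:
  West: 200 × 2800 = 560,000
  Northeast: 300 × 650 = 195,000
  South: 220 × 400 = 88,000
Adjusted estimate = 843,000 / 720 = 1170.83 → $1,170.

$1,170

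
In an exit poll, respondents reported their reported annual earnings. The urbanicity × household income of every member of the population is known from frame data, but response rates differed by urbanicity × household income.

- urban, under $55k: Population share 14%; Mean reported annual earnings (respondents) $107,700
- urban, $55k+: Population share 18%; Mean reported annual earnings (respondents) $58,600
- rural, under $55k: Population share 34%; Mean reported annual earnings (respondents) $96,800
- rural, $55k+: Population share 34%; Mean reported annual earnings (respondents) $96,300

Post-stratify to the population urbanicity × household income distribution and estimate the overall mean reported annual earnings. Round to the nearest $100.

Post-stratification weights by population share, not respondent share:
  urban, under $55k: 0.14 × 107,700 = 15,078
  urban, $55k+: 0.18 × 58,600 = 10,548
  rural, under $55k: 0.34 × 96,800 = 32,912
  rural, $55k+: 0.34 × 96,300 = 32,742
Post-stratified estimate = 91,280 → $91,300.

$91,300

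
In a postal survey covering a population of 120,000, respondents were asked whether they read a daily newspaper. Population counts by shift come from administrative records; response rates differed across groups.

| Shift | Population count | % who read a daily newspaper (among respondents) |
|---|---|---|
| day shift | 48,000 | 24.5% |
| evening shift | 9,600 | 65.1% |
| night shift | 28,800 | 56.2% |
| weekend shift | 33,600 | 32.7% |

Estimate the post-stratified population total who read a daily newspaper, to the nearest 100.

Apply each group's respondent rate to its population count:
  day shift: 48,000 × 24.5% = 11,760
  evening shift: 9,600 × 65.1% = 6249.6
  night shift: 28,800 × 56.2% = 16185.6
  weekend shift: 33,600 × 32.7% = 10987.2
Estimated total = 45182.4 → 45,200.

45,200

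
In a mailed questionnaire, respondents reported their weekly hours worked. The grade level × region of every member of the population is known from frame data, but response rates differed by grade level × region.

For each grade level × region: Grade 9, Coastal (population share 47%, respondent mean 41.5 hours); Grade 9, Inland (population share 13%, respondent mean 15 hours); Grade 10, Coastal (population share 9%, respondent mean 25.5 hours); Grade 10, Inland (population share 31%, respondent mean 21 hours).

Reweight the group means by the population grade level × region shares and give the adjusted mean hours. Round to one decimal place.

Each cell contributes population-share × respondent value:
  Grade 9, Coastal: 0.47 × 41.5 = 19.505
  Grade 9, Inland: 0.13 × 15 = 1.95
  Grade 10, Coastal: 0.09 × 25.5 = 2.295
  Grade 10, Inland: 0.31 × 21 = 6.51
Post-stratified estimate = 30.26 → 30.3.

30.3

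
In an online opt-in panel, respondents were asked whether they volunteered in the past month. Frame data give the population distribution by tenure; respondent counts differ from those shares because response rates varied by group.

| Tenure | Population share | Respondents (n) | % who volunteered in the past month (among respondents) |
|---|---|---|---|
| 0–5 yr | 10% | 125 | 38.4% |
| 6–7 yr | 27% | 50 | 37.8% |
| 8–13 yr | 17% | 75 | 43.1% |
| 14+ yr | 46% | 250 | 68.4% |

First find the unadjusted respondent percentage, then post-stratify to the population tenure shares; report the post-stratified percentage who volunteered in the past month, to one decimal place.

Naive respondent-only estimate (weights = respondent counts):
  (125/500)×38.4 + (50/500)×37.8 + (75/500)×43.1 + (250/500)×68.4 = 54.045%
Post-stratifying to population shares instead:
  0.1×38.4 + 0.27×37.8 + 0.17×43.1 + 0.46×68.4 = 52.837%

52.8%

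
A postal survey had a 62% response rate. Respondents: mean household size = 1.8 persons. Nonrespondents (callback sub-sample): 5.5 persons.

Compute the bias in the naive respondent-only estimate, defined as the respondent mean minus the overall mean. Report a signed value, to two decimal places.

Nonresponse fraction = 1 − 0.62 = 0.38.
Bias = (nonresponse fraction) × (respondent mean − nonrespondent mean)
     = 0.38 × (1.8 − 5.5) = 0.38 × -3.7 = -1.406.

-1.41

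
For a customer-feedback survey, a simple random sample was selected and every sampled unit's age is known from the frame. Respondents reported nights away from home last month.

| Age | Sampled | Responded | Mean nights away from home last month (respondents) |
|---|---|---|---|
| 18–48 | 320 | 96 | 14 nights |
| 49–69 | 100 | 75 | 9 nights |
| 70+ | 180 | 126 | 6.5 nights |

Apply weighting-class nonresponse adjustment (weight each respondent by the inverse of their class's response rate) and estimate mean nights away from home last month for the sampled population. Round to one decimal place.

10.9

Response rates by class: 18–48 96/320 = 30%, 49–69 75/100 = 75%, 70+ 126/180 = 70%.
Weighting each respondent by the inverse class response rate inflates each class back to its sampled size, so the class weight is n_sampled:
  18–48: 320 × 14 = 4480
  49–69: 100 × 9 = 900
  70+: 180 × 6.5 = 1170
Adjusted estimate = 6550 / 600 = 10.9167 → 10.9.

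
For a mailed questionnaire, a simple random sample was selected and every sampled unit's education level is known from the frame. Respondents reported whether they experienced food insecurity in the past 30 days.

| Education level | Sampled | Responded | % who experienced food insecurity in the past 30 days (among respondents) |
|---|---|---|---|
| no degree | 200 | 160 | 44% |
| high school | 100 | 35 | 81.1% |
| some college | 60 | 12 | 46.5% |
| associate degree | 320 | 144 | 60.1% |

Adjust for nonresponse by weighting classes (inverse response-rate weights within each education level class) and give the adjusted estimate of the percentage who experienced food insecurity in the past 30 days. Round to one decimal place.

57.3%

Response rates by class: no degree 160/200 = 80%, high school 35/100 = 35%, some college 12/60 = 20%, associate degree 144/320 = 45%.
Weighting each respondent by the inverse class response rate inflates each class back to its sampled size, so the class weight is n_sampled:
  no degree: 200 × 44 = 8800
  high school: 100 × 81.1 = 8110
  some college: 60 × 46.5 = 2790
  associate degree: 320 × 60.1 = 19,232
Adjusted estimate = 38,932 / 680 = 57.2529 → 57.3%.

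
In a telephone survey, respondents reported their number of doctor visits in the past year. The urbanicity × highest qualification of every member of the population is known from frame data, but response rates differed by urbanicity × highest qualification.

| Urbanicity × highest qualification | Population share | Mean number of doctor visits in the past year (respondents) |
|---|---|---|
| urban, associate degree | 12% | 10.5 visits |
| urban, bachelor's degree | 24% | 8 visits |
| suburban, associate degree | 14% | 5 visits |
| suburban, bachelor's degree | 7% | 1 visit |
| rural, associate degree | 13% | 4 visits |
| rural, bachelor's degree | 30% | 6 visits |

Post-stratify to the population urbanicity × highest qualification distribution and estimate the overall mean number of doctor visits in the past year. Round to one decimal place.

Reweight to the known urbanicity × highest qualification distribution:
  urban, associate degree: 0.12 × 10.5 = 1.26
  urban, bachelor's degree: 0.24 × 8 = 1.92
  suburban, associate degree: 0.14 × 5 = 0.7
  suburban, bachelor's degree: 0.07 × 1 = 0.07
  rural, associate degree: 0.13 × 4 = 0.52
  rural, bachelor's degree: 0.3 × 6 = 1.8
Post-stratified estimate = 6.27 → 6.3.

6.3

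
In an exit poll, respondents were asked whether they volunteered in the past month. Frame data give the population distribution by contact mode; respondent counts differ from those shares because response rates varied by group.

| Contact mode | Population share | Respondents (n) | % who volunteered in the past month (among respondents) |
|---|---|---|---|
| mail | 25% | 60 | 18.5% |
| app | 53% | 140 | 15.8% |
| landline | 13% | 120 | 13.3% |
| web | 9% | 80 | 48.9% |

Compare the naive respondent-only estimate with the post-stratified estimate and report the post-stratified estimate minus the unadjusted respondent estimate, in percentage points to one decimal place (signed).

-2.9 percentage points

Unadjusted (pooled respondent) estimate weights by respondent counts:
  (60/400)×18.5 + (140/400)×15.8 + (120/400)×13.3 + (80/400)×48.9 = 22.075%
Reweighting by population contact mode shares:
  0.25×18.5 + 0.53×15.8 + 0.13×13.3 + 0.09×48.9 = 19.129%
Difference = 19.129 − 22.075 = -2.946 pp.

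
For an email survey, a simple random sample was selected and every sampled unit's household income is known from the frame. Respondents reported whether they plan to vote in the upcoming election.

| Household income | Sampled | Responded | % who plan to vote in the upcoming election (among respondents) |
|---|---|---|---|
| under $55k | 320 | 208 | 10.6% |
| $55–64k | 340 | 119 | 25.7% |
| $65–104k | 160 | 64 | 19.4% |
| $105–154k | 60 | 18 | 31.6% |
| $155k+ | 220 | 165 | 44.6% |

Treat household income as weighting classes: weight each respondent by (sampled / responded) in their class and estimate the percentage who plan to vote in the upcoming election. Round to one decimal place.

24.5%

Class response rates: under $55k 208/320 = 65%, $55–64k 119/340 = 35%, $65–104k 64/160 = 40%, $105–154k 18/60 = 30%, $155k+ 165/220 = 75%.
Weighting each respondent by the inverse class response rate inflates each class back to its sampled size, so the class weight is n_sampled:
  under $55k: 320 × 10.6 = 3392
  $55–64k: 340 × 25.7 = 8738
  $65–104k: 160 × 19.4 = 3104
  $105–154k: 60 × 31.6 = 1896
  $155k+: 220 × 44.6 = 9812
Adjusted estimate = 26,942 / 1,100 = 24.4927 → 24.5%.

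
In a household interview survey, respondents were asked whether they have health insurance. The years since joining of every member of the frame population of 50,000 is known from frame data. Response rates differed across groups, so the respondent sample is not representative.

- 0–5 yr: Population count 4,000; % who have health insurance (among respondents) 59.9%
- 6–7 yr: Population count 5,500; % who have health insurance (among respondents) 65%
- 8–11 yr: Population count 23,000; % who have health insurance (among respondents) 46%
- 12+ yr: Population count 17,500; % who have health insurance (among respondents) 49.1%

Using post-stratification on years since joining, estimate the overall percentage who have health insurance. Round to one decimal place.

Weight each group's respondent value by its population share:
  0–5 yr: (4,000/50,000) × 59.9 = 4.792
  6–7 yr: (5,500/50,000) × 65 = 7.15
  8–11 yr: (23,000/50,000) × 46 = 21.16
  12+ yr: (17,500/50,000) × 49.1 = 17.185
Post-stratified estimate = 50.287 → 50.3%.

50.3%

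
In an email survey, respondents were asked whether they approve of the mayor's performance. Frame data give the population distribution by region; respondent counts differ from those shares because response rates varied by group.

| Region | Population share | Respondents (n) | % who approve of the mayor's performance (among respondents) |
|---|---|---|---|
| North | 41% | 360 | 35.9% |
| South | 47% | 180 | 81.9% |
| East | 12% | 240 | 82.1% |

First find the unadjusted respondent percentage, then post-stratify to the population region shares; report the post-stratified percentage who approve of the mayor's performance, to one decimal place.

63.1%

Unadjusted (pooled respondent) estimate weights by respondent counts:
  (360/780)×35.9 + (180/780)×81.9 + (240/780)×82.1 = 60.7308%
Reweighting by population region shares:
  0.41×35.9 + 0.47×81.9 + 0.12×82.1 = 63.064%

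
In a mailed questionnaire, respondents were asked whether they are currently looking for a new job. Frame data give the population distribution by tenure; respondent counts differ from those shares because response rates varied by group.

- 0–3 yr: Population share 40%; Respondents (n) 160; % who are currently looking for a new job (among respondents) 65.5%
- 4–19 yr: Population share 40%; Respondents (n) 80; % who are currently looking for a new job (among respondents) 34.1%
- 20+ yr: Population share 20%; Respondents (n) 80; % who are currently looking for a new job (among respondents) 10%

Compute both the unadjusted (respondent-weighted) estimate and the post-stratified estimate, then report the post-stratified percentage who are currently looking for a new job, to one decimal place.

41.8%

Unadjusted (pooled respondent) estimate weights by respondent counts:
  (160/320)×65.5 + (80/320)×34.1 + (80/320)×10 = 43.775%
Post-stratified estimate weights by population shares:
  0.4×65.5 + 0.4×34.1 + 0.2×10 = 41.84%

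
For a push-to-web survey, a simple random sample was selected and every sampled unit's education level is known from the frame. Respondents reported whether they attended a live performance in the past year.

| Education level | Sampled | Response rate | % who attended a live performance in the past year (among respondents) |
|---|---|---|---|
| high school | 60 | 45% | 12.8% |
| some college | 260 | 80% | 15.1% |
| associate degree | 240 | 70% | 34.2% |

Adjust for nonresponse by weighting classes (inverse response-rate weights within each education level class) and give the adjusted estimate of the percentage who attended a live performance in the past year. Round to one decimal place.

23.0%

Each respondent's weight = sampled/responded in their class; summing within a class gives n_sampled, so:
  high school: 60 × 12.8 = 768
  some college: 260 × 15.1 = 3926
  associate degree: 240 × 34.2 = 8208
Adjusted estimate = 12,902 / 560 = 23.0393 → 23.0%.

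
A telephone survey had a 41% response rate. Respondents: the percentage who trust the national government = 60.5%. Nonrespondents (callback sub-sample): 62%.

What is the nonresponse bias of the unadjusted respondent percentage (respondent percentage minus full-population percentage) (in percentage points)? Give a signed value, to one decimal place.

-0.9 percentage points

Nonresponse fraction = 1 − 0.41 = 0.59.
Bias = (nonresponse fraction) × (respondent percentage − nonrespondent percentage)
     = 0.59 × (60.5 − 62) = 0.59 × -1.5 = -0.885.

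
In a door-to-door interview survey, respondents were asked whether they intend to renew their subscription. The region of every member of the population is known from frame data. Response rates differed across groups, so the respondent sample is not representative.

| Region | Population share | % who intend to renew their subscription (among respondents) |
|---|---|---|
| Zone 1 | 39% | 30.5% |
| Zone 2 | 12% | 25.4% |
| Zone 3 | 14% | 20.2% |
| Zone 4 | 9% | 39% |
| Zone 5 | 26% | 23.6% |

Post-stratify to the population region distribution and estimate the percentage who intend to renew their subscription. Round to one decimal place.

Each cell contributes population-share × respondent value:
  Zone 1: 0.39 × 30.5 = 11.895
  Zone 2: 0.12 × 25.4 = 3.048
  Zone 3: 0.14 × 20.2 = 2.828
  Zone 4: 0.09 × 39 = 3.51
  Zone 5: 0.26 × 23.6 = 6.136
Post-stratified estimate = 27.417 → 27.4%.

27.4%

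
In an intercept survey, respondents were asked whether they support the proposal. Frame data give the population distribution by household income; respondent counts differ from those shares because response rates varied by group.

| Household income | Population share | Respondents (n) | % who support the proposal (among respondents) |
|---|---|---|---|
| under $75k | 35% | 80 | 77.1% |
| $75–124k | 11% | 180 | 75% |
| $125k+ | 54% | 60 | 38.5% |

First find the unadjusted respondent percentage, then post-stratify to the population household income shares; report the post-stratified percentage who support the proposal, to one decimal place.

Unadjusted (pooled respondent) estimate weights by respondent counts:
  (80/320)×77.1 + (180/320)×75 + (60/320)×38.5 = 68.6813%
Reweighting by population household income shares:
  0.35×77.1 + 0.11×75 + 0.54×38.5 = 56.025%

56.0%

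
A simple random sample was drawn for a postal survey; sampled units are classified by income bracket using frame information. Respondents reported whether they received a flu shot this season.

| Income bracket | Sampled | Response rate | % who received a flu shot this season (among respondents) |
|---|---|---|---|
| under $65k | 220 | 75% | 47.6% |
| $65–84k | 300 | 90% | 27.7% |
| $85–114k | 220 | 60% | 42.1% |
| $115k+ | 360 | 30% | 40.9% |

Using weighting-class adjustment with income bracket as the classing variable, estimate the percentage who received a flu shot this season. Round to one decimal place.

Each respondent's weight = sampled/responded in their class; summing within a class gives n_sampled, so:
  under $65k: 220 × 47.6 = 10,472
  $65–84k: 300 × 27.7 = 8310
  $85–114k: 220 × 42.1 = 9262
  $115k+: 360 × 40.9 = 14,724
Adjusted estimate = 42,768 / 1,100 = 38.88 → 38.9%.

38.9%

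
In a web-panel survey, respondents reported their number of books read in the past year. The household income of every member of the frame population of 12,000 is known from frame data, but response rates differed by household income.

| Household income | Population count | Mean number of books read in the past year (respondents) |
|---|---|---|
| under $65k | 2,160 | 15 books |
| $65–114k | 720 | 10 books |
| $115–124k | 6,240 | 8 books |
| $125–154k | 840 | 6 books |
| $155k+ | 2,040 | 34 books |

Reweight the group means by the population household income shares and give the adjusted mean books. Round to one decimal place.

Weight each group's respondent value by its population share:
  under $65k: (2,160/12,000) × 15 = 2.7
  $65–114k: (720/12,000) × 10 = 0.6
  $115–124k: (6,240/12,000) × 8 = 4.16
  $125–154k: (840/12,000) × 6 = 0.42
  $155k+: (2,040/12,000) × 34 = 5.78
Post-stratified estimate = 13.66 → 13.7.

13.7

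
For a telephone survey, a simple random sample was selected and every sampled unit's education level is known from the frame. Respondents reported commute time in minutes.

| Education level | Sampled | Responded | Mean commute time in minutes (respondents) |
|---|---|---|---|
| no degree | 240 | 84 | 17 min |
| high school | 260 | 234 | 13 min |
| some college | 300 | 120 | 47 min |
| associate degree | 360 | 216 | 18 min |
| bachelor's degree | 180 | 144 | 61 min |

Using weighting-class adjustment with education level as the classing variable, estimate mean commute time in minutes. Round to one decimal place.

Class response rates: no degree 84/240 = 35%, high school 234/260 = 90%, some college 120/300 = 40%, associate degree 216/360 = 60%, bachelor's degree 144/180 = 80%.
Each respondent's weight = sampled/responded in their class; summing within a class gives n_sampled, so:
  no degree: 240 × 17 = 4080
  high school: 260 × 13 = 3380
  some college: 300 × 47 = 14,100
  associate degree: 360 × 18 = 6480
  bachelor's degree: 180 × 61 = 10,980
Adjusted estimate = 39,020 / 1,340 = 29.1194 → 29.1.

29.1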